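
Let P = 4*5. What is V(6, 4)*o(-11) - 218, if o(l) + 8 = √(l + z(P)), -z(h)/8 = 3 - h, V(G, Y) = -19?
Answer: -66 - 95*√5 ≈ -278.43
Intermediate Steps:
P = 20
z(h) = -24 + 8*h (z(h) = -8*(3 - h) = -24 + 8*h)
o(l) = -8 + √(136 + l) (o(l) = -8 + √(l + (-24 + 8*20)) = -8 + √(l + (-24 + 160)) = -8 + √(l + 136) = -8 + √(136 + l))
V(6, 4)*o(-11) - 218 = -19*(-8 + √(136 - 11)) - 218 = -19*(-8 + √125) - 218 = -19*(-8 + 5*√5) - 218 = (152 - 95*√5) - 218 = -66 - 95*√5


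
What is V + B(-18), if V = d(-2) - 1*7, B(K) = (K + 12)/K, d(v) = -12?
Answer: -56/3 ≈ -18.667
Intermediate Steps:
B(K) = (12 + K)/K
V = -19 (V = -12 - 1*7 = -12 - 7 = -19)
V + B(-18) = -19 + (12 - 18)/(-18) = -19 - 1/18*(-6) = -19 + ⅓ = -56/3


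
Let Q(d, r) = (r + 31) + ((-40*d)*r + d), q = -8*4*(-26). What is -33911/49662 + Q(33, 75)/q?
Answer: -2468924467/20659392 ≈ -119.51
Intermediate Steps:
q = 832 (q = -32*(-26) = 832)
Q(d, r) = 31 + d + r - 40*d*r (Q(d, r) = (31 + r) + (-40*d*r + d) = (31 + r) + (d - 40*d*r) = 31 + d + r - 40*d*r)
-33911/49662 + Q(33, 75)/q = -33911/49662 + (31 + 33 + 75 - 40*33*75)/832 = -33911*1/49662 + (31 + 33 + 75 - 99000)*(1/832) = -33911/49662 - 98861*1/832 = -33911/49662 - 98861/832 = -2468924467/20659392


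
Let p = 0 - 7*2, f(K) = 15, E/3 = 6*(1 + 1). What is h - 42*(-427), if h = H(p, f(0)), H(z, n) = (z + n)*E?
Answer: 17970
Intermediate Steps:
E = 36 (E = 3*(6*(1 + 1)) = 3*(6*2) = 3*12 = 36)
p = -14 (p = 0 - 14 = -14)
H(z, n) = 36*n + 36*z (H(z, n) = (z + n)*36 = (n + z)*36 = 36*n + 36*z)
h = 36 (h = 36*15 + 36*(-14) = 540 - 504 = 36)
h - 42*(-427) = 36 - 42*(-427) = 36 - 1*(-17934) = 36 + 17934 = 17970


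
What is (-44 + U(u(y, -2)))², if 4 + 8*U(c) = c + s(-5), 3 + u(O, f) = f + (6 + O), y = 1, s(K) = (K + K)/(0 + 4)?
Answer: 508369/256 ≈ 1985.8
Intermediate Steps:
s(K) = K/2 (s(K) = (2*K)/4 = (2*K)*(¼) = K/2)
u(O, f) = 3 + O + f (u(O, f) = -3 + (f + (6 + O)) = -3 + (6 + O + f) = 3 + O + f)
U(c) = -13/16 + c/8 (U(c) = -½ + (c + (½)*(-5))/8 = -½ + (c - 5/2)/8 = -½ + (-5/2 + c)/8 = -½ + (-5/16 + c/8) = -13/16 + c/8)
(-44 + U(u(y, -2)))² = (-44 + (-13/16 + (3 + 1 - 2)/8))² = (-44 + (-13/16 + (⅛)*2))² = (-44 + (-13/16 + ¼))² = (-44 - 9/16)² = (-713/16)² = 508369/256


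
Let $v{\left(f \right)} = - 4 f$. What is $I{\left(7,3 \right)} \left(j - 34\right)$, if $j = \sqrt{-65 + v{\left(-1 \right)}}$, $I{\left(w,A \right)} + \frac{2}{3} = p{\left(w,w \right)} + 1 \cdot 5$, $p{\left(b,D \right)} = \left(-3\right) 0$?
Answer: $- \frac{442}{3} + \frac{13 i \sqrt{61}}{3} \approx -147.33 + 33.844 i$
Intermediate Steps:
$p{\left(b,D \right)} = 0$
$I{\left(w,A \right)} = \frac{13}{3}$ ($I{\left(w,A \right)} = - \frac{2}{3} + \left(0 + 1 \cdot 5\right) = - \frac{2}{3} + \left(0 + 5\right) = - \frac{2}{3} + 5 = \frac{13}{3}$)
$j = i \sqrt{61}$ ($j = \sqrt{-65 - -4} = \sqrt{-65 + 4} = \sqrt{-61} = i \sqrt{61} \approx 7.8102 i$)
$I{\left(7,3 \right)} \left(j - 34\right) = \frac{13 \left(i \sqrt{61} - 34\right)}{3} = \frac{13 \left(-34 + i \sqrt{61}\right)}{3} = - \frac{442}{3} + \frac{13 i \sqrt{61}}{3}$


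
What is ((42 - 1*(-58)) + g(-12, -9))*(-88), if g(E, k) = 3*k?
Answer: -6424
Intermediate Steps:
((42 - 1*(-58)) + g(-12, -9))*(-88) = ((42 - 1*(-58)) + 3*(-9))*(-88) = ((42 + 58) - 27)*(-88) = (100 - 27)*(-88) = 73*(-88) = -6424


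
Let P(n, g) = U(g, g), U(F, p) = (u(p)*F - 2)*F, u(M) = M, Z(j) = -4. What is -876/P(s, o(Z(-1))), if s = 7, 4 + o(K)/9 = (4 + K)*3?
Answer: 73/3882 ≈ 0.018805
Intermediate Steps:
o(K) = 72 + 27*K (o(K) = -36 + 9*((4 + K)*3) = -36 + 9*(12 + 3*K) = -36 + (108 + 27*K) = 72 + 27*K)
U(F, p) = F*(-2 + F*p) (U(F, p) = (p*F - 2)*F = (F*p - 2)*F = (-2 + F*p)*F = F*(-2 + F*p))
P(n, g) = g*(-2 + g²) (P(n, g) = g*(-2 + g*g) = g*(-2 + g²))
-876/P(s, o(Z(-1))) = -876*1/((-2 + (72 + 27*(-4))²)*(72 + 27*(-4))) = -876*1/((-2 + (72 - 108)²)*(72 - 108)) = -876*(-1/(36*(-2 + (-36)²))) = -876*(-1/(36*(-2 + 1296))) = -876/((-36*1294)) = -876/(-46584) = -876*(-1/46584) = 73/3882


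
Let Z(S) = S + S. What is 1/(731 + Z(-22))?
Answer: 1/687 ≈ 0.0014556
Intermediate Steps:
Z(S) = 2*S
1/(731 + Z(-22)) = 1/(731 + 2*(-22)) = 1/(731 - 44) = 1/687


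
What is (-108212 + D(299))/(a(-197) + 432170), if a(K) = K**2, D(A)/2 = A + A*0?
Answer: -107614/470979 ≈ -0.22849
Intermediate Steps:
D(A) = 2*A (D(A) = 2*(A + A*0) = 2*(A + 0) = 2*A)
(-108212 + D(299))/(a(-197) + 432170) = (-108212 + 2*299)/((-197)**2 + 432170) = (-108212 + 598)/(38809 + 432170) = -107614/470979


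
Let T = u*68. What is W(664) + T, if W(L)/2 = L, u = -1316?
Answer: -88160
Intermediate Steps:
W(L) = 2*L
T = -89488 (T = -1316*68 = -89488)
W(664) + T = 2*664 - 89488 = 1328 - 89488 = -88160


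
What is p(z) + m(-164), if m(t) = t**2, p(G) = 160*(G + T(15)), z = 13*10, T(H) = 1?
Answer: 47856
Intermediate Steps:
z = 130
p(G) = 160 + 160*G (p(G) = 160*(G + 1) = 160*(1 + G) = 160 + 160*G)
p(z) + m(-164) = (160 + 160*130) + (-164)**2 = (160 + 20800) + 26896 = 20960 + 26896 = 47856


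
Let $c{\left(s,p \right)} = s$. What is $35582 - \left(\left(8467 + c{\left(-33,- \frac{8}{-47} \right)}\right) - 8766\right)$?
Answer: $35914$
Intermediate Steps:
$35582 - \left(\left(8467 + c{\left(-33,- \frac{8}{-47} \right)}\right) - 8766\right) = 35582 - \left(\left(8467 - 33\right) - 8766\right) = 35582 - \left(8434 - 8766\right) = 35582 - -332 = 35582 + 332 = 35914$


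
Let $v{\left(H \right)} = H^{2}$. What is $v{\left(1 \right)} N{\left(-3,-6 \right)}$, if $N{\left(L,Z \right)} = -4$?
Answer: $-4$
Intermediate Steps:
$v{\left(1 \right)} N{\left(-3,-6 \right)} = 1^{2} \left(-4\right) = 1 \left(-4\right) = -4$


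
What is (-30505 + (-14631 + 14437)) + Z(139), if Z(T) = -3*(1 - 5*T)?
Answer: -28617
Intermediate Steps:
Z(T) = -3 + 15*T
(-30505 + (-14631 + 14437)) + Z(139) = (-30505 + (-14631 + 14437)) + (-3 + 15*139) = (-30505 - 194) + (-3 + 2085) = -30699 + 2082 = -28617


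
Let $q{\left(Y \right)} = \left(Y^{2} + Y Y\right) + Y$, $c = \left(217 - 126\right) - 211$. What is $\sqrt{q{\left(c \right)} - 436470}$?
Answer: $3 i \sqrt{45310} \approx 638.58 i$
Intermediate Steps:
$c = -120$ ($c = 91 - 211 = -120$)
$q{\left(Y \right)} = Y + 2 Y^{2}$ ($q{\left(Y \right)} = \left(Y^{2} + Y^{2}\right) + Y = 2 Y^{2} + Y = Y + 2 Y^{2}$)
$\sqrt{q{\left(c \right)} - 436470} = \sqrt{- 120 \left(1 + 2 \left(-120\right)\right) - 436470} = \sqrt{- 120 \left(1 - 240\right) - 436470} = \sqrt{\left(-120\right) \left(-239\right) - 436470} = \sqrt{28680 - 436470} = \sqrt{-407790} = 3 i \sqrt{45310}$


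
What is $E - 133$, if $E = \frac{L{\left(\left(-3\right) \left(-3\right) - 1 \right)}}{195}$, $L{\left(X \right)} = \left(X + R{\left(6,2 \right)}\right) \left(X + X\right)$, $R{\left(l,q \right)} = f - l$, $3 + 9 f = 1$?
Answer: $- \frac{233159}{1755} \approx -132.85$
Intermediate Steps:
$f = - \frac{2}{9}$ ($f = - \frac{1}{3} + \frac{1}{9} \cdot 1 = - \frac{1}{3} + \frac{1}{9} = - \frac{2}{9} \approx -0.22222$)
$R{\left(l,q \right)} = - \frac{2}{9} - l$
$L{\left(X \right)} = 2 X \left(- \frac{56}{9} + X\right)$ ($L{\left(X \right)} = \left(X - \frac{56}{9}\right) \left(X + X\right) = \left(X - \frac{56}{9}\right) 2 X = \left(- \frac{56}{9} + X\right) 2 X = 2 X \left(- \frac{56}{9} + X\right)$)
$E = \frac{256}{1755}$ ($E = \frac{\frac{2}{9} \left(\left(-3\right) \left(-3\right) - 1\right) \left(-56 + 9 \left(\left(-3\right) \left(-3\right) - 1\right)\right)}{195} = \frac{2 \left(9 - 1\right) \left(-56 + 9 \left(9 - 1\right)\right)}{9} \cdot \frac{1}{195} = \frac{2}{9} \cdot 8 \left(-56 + 9 \cdot 8\right) \frac{1}{195} = \frac{2}{9} \cdot 8 \left(-56 + 72\right) \frac{1}{195} = \frac{2}{9} \cdot 8 \cdot 16 \cdot \frac{1}{195} = \frac{256}{9} \cdot \frac{1}{195} = \frac{256}{1755} \approx 0.14587$)
$E - 133 = \frac{256}{1755} - 133 = - \frac{233159}{1755}$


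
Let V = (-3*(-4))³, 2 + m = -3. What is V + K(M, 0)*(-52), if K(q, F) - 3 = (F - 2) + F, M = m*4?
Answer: 1676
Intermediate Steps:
m = -5 (m = -2 - 3 = -5)
M = -20 (M = -5*4 = -20)
K(q, F) = 1 + 2*F (K(q, F) = 3 + ((F - 2) + F) = 3 + ((-2 + F) + F) = 3 + (-2 + 2*F) = 1 + 2*F)
V = 1728 (V = 12³ = 1728)
V + K(M, 0)*(-52) = 1728 + (1 + 2*0)*(-52) = 1728 + (1 + 0)*(-52) = 1728 + 1*(-52) = 1728 - 52 = 1676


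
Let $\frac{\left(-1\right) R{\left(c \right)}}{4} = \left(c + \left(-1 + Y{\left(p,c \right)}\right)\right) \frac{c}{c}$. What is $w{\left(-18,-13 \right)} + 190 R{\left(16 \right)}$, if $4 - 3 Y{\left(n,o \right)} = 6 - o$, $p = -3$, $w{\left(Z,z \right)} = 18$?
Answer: $- \frac{44786}{3} \approx -14929.0$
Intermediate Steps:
$Y{\left(n,o \right)} = - \frac{2}{3} + \frac{o}{3}$ ($Y{\left(n,o \right)} = \frac{4}{3} - \frac{6 - o}{3} = \frac{4}{3} + \left(-2 + \frac{o}{3}\right) = - \frac{2}{3} + \frac{o}{3}$)
$R{\left(c \right)} = \frac{20}{3} - \frac{16 c}{3}$ ($R{\left(c \right)} = - 4 \left(c + \left(-1 + \left(- \frac{2}{3} + \frac{c}{3}\right)\right)\right) \frac{c}{c} = - 4 \left(c + \left(- \frac{5}{3} + \frac{c}{3}\right)\right) 1 = - 4 \left(- \frac{5}{3} + \frac{4 c}{3}\right) 1 = - 4 \left(- \frac{5}{3} + \frac{4 c}{3}\right) = \frac{20}{3} - \frac{16 c}{3}$)
$w{\left(-18,-13 \right)} + 190 R{\left(16 \right)} = 18 + 190 \left(\frac{20}{3} - \frac{256}{3}\right) = 18 + 190 \left(- \frac{236}{3}\right) = 18 - \frac{44840}{3} = - \frac{44786}{3}$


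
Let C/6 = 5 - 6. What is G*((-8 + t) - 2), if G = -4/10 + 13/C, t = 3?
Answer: 539/30 ≈ 17.967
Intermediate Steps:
C = -6 (C = 6*(5 - 6) = 6*(-1) = -6)
G = -77/30 (G = -4/10 + 13/(-6) = -4*⅒ + 13*(-⅙) = -⅖ - 13/6 = -77/30 ≈ -2.5667)
G*((-8 + t) - 2) = -77*((-8 + 3) - 2)/30 = -77*(-5 - 2)/30 = -77/30*(-7) = 539/30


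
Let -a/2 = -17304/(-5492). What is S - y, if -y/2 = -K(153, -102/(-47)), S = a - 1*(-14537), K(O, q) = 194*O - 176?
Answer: -61072827/1373 ≈ -44481.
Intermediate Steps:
a = -8652/1373 (a = -(-34608)/(-5492) = -(-34608)*(-1)/5492 = -2*4326/1373 = -8652/1373 ≈ -6.3015)
K(O, q) = -176 + 194*O
S = 19950649/1373 (S = -8652/1373 - 1*(-14537) = -8652/1373 + 14537 = 19950649/1373 ≈ 14531.)
y = 59012 (y = -(-2)*(-176 + 194*153) = -(-2)*(-176 + 29682) = -(-2)*29506 = -2*(-29506) = 59012)
S - y = 19950649/1373 - 1*59012 = 19950649/1373 - 59012 = -61072827/1373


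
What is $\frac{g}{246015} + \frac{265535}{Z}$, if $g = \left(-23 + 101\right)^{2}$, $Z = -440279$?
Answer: $- \frac{994395803}{1719289495} \approx -0.57838$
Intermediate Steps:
$g = 6084$ ($g = 78^{2} = 6084$)
$\frac{g}{246015} + \frac{265535}{Z} = \frac{6084}{246015} + \frac{265535}{-440279} = 6084 \cdot \frac{1}{246015} + 265535 \left(- \frac{1}{440279}\right) = \frac{676}{27335} - \frac{265535}{440279} = - \frac{994395803}{1719289495}$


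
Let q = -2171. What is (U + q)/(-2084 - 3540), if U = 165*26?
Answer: -2119/5624 ≈ -0.37678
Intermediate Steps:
U = 4290
(U + q)/(-2084 - 3540) = (4290 - 2171)/(-2084 - 3540) = 2119/(-5624) = 2119*(-1/5624) = -2119/5624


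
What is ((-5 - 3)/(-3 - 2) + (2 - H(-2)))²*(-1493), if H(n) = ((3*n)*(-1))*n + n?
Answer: -11561792/25 ≈ -4.6247e+5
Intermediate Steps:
H(n) = n - 3*n² (H(n) = (-3*n)*n + n = -3*n² + n = n - 3*n²)
((-5 - 3)/(-3 - 2) + (2 - H(-2)))²*(-1493) = ((-5 - 3)/(-3 - 2) + (2 - (-2)*(1 - 3*(-2))))²*(-1493) = (-8/(-5) + (2 - (-2)*(1 + 6)))²*(-1493) = (-8*(-⅕) + (2 - (-2)*7))²*(-1493) = (8/5 + (2 - 1*(-14)))²*(-1493) = (8/5 + (2 + 14))²*(-1493) = (8/5 + 16)²*(-1493) = (88/5)²*(-1493) = (7744/25)*(-1493) = -11561792/25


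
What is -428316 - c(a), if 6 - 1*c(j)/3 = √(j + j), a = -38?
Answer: -428334 + 6*I*√19 ≈ -4.2833e+5 + 26.153*I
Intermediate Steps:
c(j) = 18 - 3*√2*√j (c(j) = 18 - 3*√(j + j) = 18 - 3*√2*√j)
-428316 - c(a) = -428316 - (18 - 3*√2*√(-38)) = -428316 - (18 - 3*√2*I*√38) = -428316 - (18 - 6*I*√19) = -428316 + (-18 + 6*I*√19) = -428334 + 6*I*√19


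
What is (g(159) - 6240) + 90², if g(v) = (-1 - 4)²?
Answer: 1885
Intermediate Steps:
g(v) = 25 (g(v) = (-5)² = 25)
(g(159) - 6240) + 90² = (25 - 6240) + 90² = -6215 + 8100 = 1885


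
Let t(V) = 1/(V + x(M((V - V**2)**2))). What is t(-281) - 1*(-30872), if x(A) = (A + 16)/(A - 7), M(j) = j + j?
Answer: 108558441176884183/3516404953857 ≈ 30872.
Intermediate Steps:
M(j) = 2*j
x(A) = (16 + A)/(-7 + A)
t(V) = 1/(V + (16 + 2*(V - V**2)**2)/(-7 + 2*(V - V**2)**2))
t(-281) - 1*(-30872) = (-7 + 2*(-281)**2*(-1 - 281)**2)/(16 - 281*(-7 + 2*(-281)**2*(-1 - 281)**2) + 2*(-281)**2*(-1 - 281)**2) - 1*(-30872) = (-7 + 2*78961*(-282)**2)/(16 - 281*(-7 + 2*78961*(-282)**2) + 2*78961*(-282)**2) + 30872 = (-7 + 2*78961*79524)/(16 - 281*(-7 + 2*78961*79524) + 2*78961*79524) + 30872 = (-7 + 12558589128)/(16 - 281*(-7 + 12558589128) + 12558589128) + 30872 = 12558589121/(16 - 281*12558589121 + 12558589128) + 30872 = 12558589121/(16 - 3528963543001 + 12558589128) + 30872 = 12558589121/(-3516404953857) + 30872 = -1/3516404953857*12558589121 + 30872 = -12558589121/3516404953857 + 30872 = 108558441176884183/3516404953857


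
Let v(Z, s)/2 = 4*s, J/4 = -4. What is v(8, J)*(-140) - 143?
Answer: 17777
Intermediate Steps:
J = -16 (J = 4*(-4) = -16)
v(Z, s) = 8*s (v(Z, s) = 2*(4*s) = 8*s)
v(8, J)*(-140) - 143 = (8*(-16))*(-140) - 143 = -128*(-140) - 143 = 17920 - 143 = 17777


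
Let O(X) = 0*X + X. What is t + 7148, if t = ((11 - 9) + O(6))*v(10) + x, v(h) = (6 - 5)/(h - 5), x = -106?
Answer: 35218/5 ≈ 7043.6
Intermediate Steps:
v(h) = 1/(-5 + h)
O(X) = X (O(X) = 0 + X = X)
t = -522/5 (t = ((11 - 9) + 6)/(-5 + 10) - 106 = (2 + 6)/5 - 106 = 8*(⅕) - 106 = 8/5 - 106 = -522/5 ≈ -104.40)
t + 7148 = -522/5 + 7148 = 35218/5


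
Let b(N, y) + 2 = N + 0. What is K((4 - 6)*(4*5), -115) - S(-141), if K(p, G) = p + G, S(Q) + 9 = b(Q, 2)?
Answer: -3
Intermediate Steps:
b(N, y) = -2 + N (b(N, y) = -2 + (N + 0) = -2 + N)
S(Q) = -11 + Q (S(Q) = -9 + (-2 + Q) = -11 + Q)
K(p, G) = G + p
K((4 - 6)*(4*5), -115) - S(-141) = (-115 + (4 - 6)*(4*5)) - (-11 - 141) = (-115 - 2*20) - 1*(-152) = (-115 - 40) + 152 = -155 + 152 = -3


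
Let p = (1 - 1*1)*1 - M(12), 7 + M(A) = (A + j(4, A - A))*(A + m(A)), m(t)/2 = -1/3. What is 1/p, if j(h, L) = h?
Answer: -3/523 ≈ -0.0057361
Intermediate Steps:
m(t) = -⅔ (m(t) = 2*(-1/3) = 2*(-1*⅓) = 2*(-⅓) = -⅔)
M(A) = -7 + (4 + A)*(-⅔ + A) (M(A) = -7 + (A + 4)*(A - ⅔) = -7 + (4 + A)*(-⅔ + A))
p = -523/3 (p = (1 - 1*1)*1 - (-29/3 + 12² + (10/3)*12) = (1 - 1)*1 - (-29/3 + 144 + 40) = 0*1 - 1*523/3 = 0 - 523/3 = -523/3 ≈ -174.33)
1/p = 1/(-523/3) = -3/523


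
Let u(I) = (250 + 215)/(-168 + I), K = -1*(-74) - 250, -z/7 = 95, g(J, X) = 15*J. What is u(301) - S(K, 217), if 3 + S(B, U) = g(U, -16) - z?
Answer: -520496/133 ≈ -3913.5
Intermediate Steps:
z = -665 (z = -7*95 = -665)
K = -176 (K = 74 - 250 = -176)
S(B, U) = 662 + 15*U (S(B, U) = -3 + (15*U - 1*(-665)) = -3 + (15*U + 665) = -3 + (665 + 15*U) = 662 + 15*U)
u(I) = 465/(-168 + I)
u(301) - S(K, 217) = 465/(-168 + 301) - (662 + 15*217) = 465/133 - (662 + 3255) = 465*(1/133) - 1*3917 = 465/133 - 3917 = -520496/133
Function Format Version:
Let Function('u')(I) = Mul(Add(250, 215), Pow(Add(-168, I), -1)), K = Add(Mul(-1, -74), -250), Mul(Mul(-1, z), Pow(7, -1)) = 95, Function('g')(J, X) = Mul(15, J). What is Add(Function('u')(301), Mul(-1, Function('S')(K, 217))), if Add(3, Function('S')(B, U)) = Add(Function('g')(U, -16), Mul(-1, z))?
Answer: Rational(-520496, 133) ≈ -3913.5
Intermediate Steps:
z = -665 (z = Mul(-7, 95) = -665)
K = -176 (K = Add(74, -250) = -176)
Function('S')(B, U) = Add(662, Mul(15, U)) (Function('S')(B, U) = Add(-3, Add(Mul(15, U), Mul(-1, -665))) = Add(-3, Add(Mul(15, U), 665)) = Add(-3, Add(665, Mul(15, U))) = Add(662, Mul(15, U)))
Function('u')(I) = Mul(465, Pow(Add(-168, I), -1))
Add(Function('u')(301), Mul(-1, Function('S')(K, 217))) = Add(Mul(465, Pow(Add(-168, 301), -1)), Mul(-1, Add(662, Mul(15, 217)))) = Add(Mul(465, Pow(133, -1)), Mul(-1, Add(662, 3255))) = Add(Mul(465, Rational(1, 133)), Mul(-1, 3917)) = Add(Rational(465, 133), -3917) = Rational(-520496, 133)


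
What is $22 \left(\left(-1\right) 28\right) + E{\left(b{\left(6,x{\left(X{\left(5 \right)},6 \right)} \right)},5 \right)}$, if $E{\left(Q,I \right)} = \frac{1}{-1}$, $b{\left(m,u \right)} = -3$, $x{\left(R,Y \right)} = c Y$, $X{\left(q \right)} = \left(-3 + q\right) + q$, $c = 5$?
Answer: $-617$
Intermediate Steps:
$X{\left(q \right)} = -3 + 2 q$
$x{\left(R,Y \right)} = 5 Y$
$E{\left(Q,I \right)} = -1$
$22 \left(\left(-1\right) 28\right) + E{\left(b{\left(6,x{\left(X{\left(5 \right)},6 \right)} \right)},5 \right)} = 22 \left(\left(-1\right) 28\right) - 1 = 22 \left(-28\right) - 1 = -616 - 1 = -617$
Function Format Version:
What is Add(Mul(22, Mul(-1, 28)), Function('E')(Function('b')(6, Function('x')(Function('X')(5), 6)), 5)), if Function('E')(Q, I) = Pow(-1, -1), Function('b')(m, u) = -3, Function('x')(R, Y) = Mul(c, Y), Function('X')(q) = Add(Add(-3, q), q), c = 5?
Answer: -617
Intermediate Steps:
Function('X')(q) = Add(-3, Mul(2, q))
Function('x')(R, Y) = Mul(5, Y)
Function('E')(Q, I) = -1
Add(Mul(22, Mul(-1, 28)), Function('E')(Function('b')(6, Function('x')(Function('X')(5), 6)), 5)) = Add(Mul(22, Mul(-1, 28)), -1) = Add(Mul(22, -28), -1) = Add(-616, -1) = -617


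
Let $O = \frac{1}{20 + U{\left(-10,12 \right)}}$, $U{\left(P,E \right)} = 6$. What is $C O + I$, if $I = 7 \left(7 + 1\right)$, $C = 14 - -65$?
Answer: $\frac{1535}{26} \approx 59.038$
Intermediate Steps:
$C = 79$ ($C = 14 + 65 = 79$)
$O = \frac{1}{26}$ ($O = \frac{1}{20 + 6} = \frac{1}{26} \approx 0.038462$)
$I = 56$ ($I = 7 \cdot 8 = 56$)
$C O + I = 79 \cdot \frac{1}{26} + 56 = \frac{79}{26} + 56 = \frac{1535}{26}$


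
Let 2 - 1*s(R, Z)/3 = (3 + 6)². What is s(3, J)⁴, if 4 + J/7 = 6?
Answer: 3154956561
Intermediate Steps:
J = 14 (J = -28 + 7*6 = -28 + 42 = 14)
s(R, Z) = -237 (s(R, Z) = 6 - 3*(3 + 6)² = 6 - 3*9² = 6 - 3*81 = 6 - 243 = -237)
s(3, J)⁴ = (-237)⁴ = 3154956561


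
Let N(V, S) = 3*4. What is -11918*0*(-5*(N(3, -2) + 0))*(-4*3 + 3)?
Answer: 0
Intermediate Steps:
N(V, S) = 12
-11918*0*(-5*(N(3, -2) + 0))*(-4*3 + 3) = -11918*0*(-5*(12 + 0))*(-4*3 + 3) = -11918*0*(-5*12)*(-12 + 3) = -11918*0*(-60)*(-9) = -0*(-9) = -11918*0 = 0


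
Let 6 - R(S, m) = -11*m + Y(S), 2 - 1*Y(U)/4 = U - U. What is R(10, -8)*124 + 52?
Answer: -11108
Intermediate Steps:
Y(U) = 8 (Y(U) = 8 - 4*(U - U) = 8 - 4*0 = 8 + 0 = 8)
R(S, m) = -2 + 11*m (R(S, m) = 6 - (-11*m + 8) = 6 - (8 - 11*m) = 6 + (-8 + 11*m) = -2 + 11*m)
R(10, -8)*124 + 52 = (-2 + 11*(-8))*124 + 52 = (-2 - 88)*124 + 52 = -90*124 + 52 = -11160 + 52 = -11108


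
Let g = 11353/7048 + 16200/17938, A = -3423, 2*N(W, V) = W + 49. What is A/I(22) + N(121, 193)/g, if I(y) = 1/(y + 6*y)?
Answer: -83764795258174/158913857 ≈ -5.2711e+5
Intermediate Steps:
N(W, V) = 49/2 + W/2 (N(W, V) = (W + 49)/2 = (49 + W)/2 = 49/2 + W/2)
I(y) = 1/(7*y)
g = 158913857/63213512 (g = 11353*(1/7048) + 16200*(1/17938) = 11353/7048 + 8100/8969 = 158913857/63213512 ≈ 2.5139)
A/I(22) + N(121, 193)/g = -3423/((1/7)/22) + (49/2 + (1/2)*121)/(158913857/63213512) = -3423/((1/7)*(1/22)) + (49/2 + 121/2)*(63213512/158913857) = -3423/1/154 + 85*(63213512/158913857) = -3423*154 + 5373148520/158913857 = -527142 + 5373148520/158913857 = -83764795258174/158913857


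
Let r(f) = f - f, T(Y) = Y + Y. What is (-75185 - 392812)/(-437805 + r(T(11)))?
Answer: 155999/145935 ≈ 1.0690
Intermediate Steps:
T(Y) = 2*Y
r(f) = 0
(-75185 - 392812)/(-437805 + r(T(11))) = (-75185 - 392812)/(-437805 + 0) = -467997/(-437805) = -467997*(-1/437805) = 155999/145935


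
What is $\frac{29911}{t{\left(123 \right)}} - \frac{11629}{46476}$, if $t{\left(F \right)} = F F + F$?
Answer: $\frac{25266211}{14767749} \approx 1.7109$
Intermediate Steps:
$t{\left(F \right)} = F + F^{2}$ ($t{\left(F \right)} = F^{2} + F = F + F^{2}$)
$\frac{29911}{t{\left(123 \right)}} - \frac{11629}{46476} = \frac{29911}{123 \left(1 + 123\right)} - \frac{11629}{46476} = \frac{29911}{123 \cdot 124} - \frac{11629}{46476} = \frac{29911}{15252} - \frac{11629}{46476} = \frac{25266211}{14767749}$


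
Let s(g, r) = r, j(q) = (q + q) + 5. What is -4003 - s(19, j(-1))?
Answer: -4006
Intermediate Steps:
j(q) = 5 + 2*q (j(q) = 2*q + 5 = 5 + 2*q)
-4003 - s(19, j(-1)) = -4003 - (5 + 2*(-1)) = -4003 - (5 - 2) = -4003 - 1*3 = -4003 - 3 = -4006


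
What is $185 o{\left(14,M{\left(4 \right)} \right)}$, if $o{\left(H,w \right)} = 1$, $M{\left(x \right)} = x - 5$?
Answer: $185$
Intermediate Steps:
$M{\left(x \right)} = -5 + x$ ($M{\left(x \right)} = x - 5 = -5 + x$)
$185 o{\left(14,M{\left(4 \right)} \right)} = 185 \cdot 1 = 185$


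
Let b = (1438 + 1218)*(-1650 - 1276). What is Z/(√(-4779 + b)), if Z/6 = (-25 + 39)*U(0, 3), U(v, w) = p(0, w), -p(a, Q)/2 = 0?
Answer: 0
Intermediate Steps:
p(a, Q) = 0 (p(a, Q) = -2*0 = 0)
U(v, w) = 0
Z = 0 (Z = 6*((-25 + 39)*0) = 6*(14*0) = 6*0 = 0)
b = -7771456 (b = 2656*(-2926) = -7771456)
Z/(√(-4779 + b)) = 0/(√(-4779 - 7771456)) = 0/(√(-7776235)) = 0/((I*√7776235)) = 0*(-I*√7776235/7776235) = 0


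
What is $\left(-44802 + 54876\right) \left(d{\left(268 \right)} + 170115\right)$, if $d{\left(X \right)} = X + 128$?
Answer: $1717727814$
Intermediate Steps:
$d{\left(X \right)} = 128 + X$
$\left(-44802 + 54876\right) \left(d{\left(268 \right)} + 170115\right) = \left(-44802 + 54876\right) \left(\left(128 + 268\right) + 170115\right) = 10074 \left(396 + 170115\right) = 10074 \cdot 170511 = 1717727814$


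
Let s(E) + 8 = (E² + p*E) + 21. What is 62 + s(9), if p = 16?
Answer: 300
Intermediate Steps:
s(E) = 13 + E² + 16*E (s(E) = -8 + ((E² + 16*E) + 21) = -8 + (21 + E² + 16*E) = 13 + E² + 16*E)
62 + s(9) = 62 + (13 + 9² + 16*9) = 62 + (13 + 81 + 144) = 62 + 238 = 300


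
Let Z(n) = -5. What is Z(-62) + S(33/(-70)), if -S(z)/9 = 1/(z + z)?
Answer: 50/11 ≈ 4.5455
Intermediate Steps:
S(z) = -9/(2*z) (S(z) = -9/(z + z) = -9*1/(2*z) = -9/(2*z))
Z(-62) + S(33/(-70)) = -5 - 9/(2*(33/(-70))) = -5 - 9/(2*(33*(-1/70))) = -5 - 9/(2*(-33/70)) = -5 - 9/2*(-70/33) = -5 + 105/11 = 50/11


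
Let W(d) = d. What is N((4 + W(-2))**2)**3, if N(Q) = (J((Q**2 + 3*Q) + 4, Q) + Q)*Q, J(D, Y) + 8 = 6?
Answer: 512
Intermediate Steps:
J(D, Y) = -2 (J(D, Y) = -8 + 6 = -2)
N(Q) = Q*(-2 + Q) (N(Q) = (-2 + Q)*Q = Q*(-2 + Q))
N((4 + W(-2))**2)**3 = ((4 - 2)**2*(-2 + (4 - 2)**2))**3 = (2**2*(-2 + 2**2))**3 = (4*(-2 + 4))**3 = (4*2)**3 = 8**3 = 512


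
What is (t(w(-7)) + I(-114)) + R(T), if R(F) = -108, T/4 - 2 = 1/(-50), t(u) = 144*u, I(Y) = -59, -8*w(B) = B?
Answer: -41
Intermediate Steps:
w(B) = -B/8
T = 198/25 (T = 8 + 4/(-50) = 8 + 4*(-1/50) = 8 - 2/25 = 198/25 ≈ 7.9200)
(t(w(-7)) + I(-114)) + R(T) = (144*(-⅛*(-7)) - 59) - 108 = (144*(7/8) - 59) - 108 = (126 - 59) - 108 = 67 - 108 = -41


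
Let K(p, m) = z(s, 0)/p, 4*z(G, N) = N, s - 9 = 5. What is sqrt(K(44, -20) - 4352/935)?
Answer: 16*I*sqrt(55)/55 ≈ 2.1574*I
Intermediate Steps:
s = 14 (s = 9 + 5 = 14)
z(G, N) = N/4
K(p, m) = 0 (K(p, m) = ((1/4)*0)/p = 0/p = 0)
sqrt(K(44, -20) - 4352/935) = sqrt(0 - 4352/935) = sqrt(0 - 4352*1/935) = sqrt(0 - 256/55) = sqrt(-256/55) = 16*I*sqrt(55)/55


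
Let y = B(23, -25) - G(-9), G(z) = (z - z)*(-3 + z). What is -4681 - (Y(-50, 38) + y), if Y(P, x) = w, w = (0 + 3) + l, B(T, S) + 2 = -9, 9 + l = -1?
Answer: -4663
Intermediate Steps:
l = -10 (l = -9 - 1 = -10)
B(T, S) = -11 (B(T, S) = -2 - 9 = -11)
w = -7 (w = (0 + 3) - 10 = 3 - 10 = -7)
G(z) = 0 (G(z) = 0*(-3 + z) = 0)
Y(P, x) = -7
y = -11 (y = -11 - 1*0 = -11 + 0 = -11)
-4681 - (Y(-50, 38) + y) = -4681 - (-7 - 11) = -4681 - 1*(-18) = -4681 + 18 = -4663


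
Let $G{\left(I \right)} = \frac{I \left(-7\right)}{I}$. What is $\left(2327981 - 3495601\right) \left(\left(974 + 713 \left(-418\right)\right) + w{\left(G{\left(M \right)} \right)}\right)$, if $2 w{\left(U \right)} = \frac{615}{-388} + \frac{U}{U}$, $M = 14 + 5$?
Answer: $\frac{67289586519235}{194} \approx 3.4685 \cdot 10^{11}$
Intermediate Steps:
$M = 19$
$G{\left(I \right)} = -7$ ($G{\left(I \right)} = \frac{\left(-7\right) I}{I} = -7$)
$w{\left(U \right)} = - \frac{227}{776}$ ($w{\left(U \right)} = \frac{\frac{615}{-388} + \frac{U}{U}}{2} = \frac{615 \left(- \frac{1}{388}\right) + 1}{2} = \frac{- \frac{615}{388} + 1}{2} = \frac{1}{2} \left(- \frac{227}{388}\right) = - \frac{227}{776}$)
$\left(2327981 - 3495601\right) \left(\left(974 + 713 \left(-418\right)\right) + w{\left(G{\left(M \right)} \right)}\right) = \left(2327981 - 3495601\right) \left(\left(974 + 713 \left(-418\right)\right) - \frac{227}{776}\right) = - 1167620 \left(\left(974 - 298034\right) - \frac{227}{776}\right) = - 1167620 \left(-297060 - \frac{227}{776}\right) = \left(-1167620\right) \left(- \frac{230518787}{776}\right) = \frac{67289586519235}{194}$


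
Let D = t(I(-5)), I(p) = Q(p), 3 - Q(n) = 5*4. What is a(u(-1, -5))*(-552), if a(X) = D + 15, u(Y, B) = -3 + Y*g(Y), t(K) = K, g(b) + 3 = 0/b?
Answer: 1104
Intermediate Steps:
g(b) = -3 (g(b) = -3 + 0/b = -3 + 0 = -3)
Q(n) = -17 (Q(n) = 3 - 5*4 = 3 - 1*20 = 3 - 20 = -17)
I(p) = -17
D = -17
u(Y, B) = -3 - 3*Y (u(Y, B) = -3 + Y*(-3) = -3 - 3*Y)
a(X) = -2 (a(X) = -17 + 15 = -2)
a(u(-1, -5))*(-552) = -2*(-552) = 1104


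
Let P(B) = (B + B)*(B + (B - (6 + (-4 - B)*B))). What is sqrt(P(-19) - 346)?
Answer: 12*I*sqrt(66) ≈ 97.489*I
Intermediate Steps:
P(B) = 2*B*(-6 + 2*B - B*(-4 - B)) (P(B) = (2*B)*(B + (B - (6 + B*(-4 - B)))) = (2*B)*(B + (B + (-6 - B*(-4 - B)))) = (2*B)*(B + (-6 + B - B*(-4 - B))) = (2*B)*(-6 + 2*B - B*(-4 - B)) = 2*B*(-6 + 2*B - B*(-4 - B)))
sqrt(P(-19) - 346) = sqrt(2*(-19)*(-6 + (-19)**2 + 6*(-19)) - 346) = sqrt(2*(-19)*(-6 + 361 - 114) - 346) = sqrt(2*(-19)*241 - 346) = sqrt(-9158 - 346) = sqrt(-9504) = 12*I*sqrt(66)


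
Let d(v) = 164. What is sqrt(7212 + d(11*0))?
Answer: 4*sqrt(461) ≈ 85.884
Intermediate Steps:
sqrt(7212 + d(11*0)) = sqrt(7212 + 164) = sqrt(7376) = 4*sqrt(461)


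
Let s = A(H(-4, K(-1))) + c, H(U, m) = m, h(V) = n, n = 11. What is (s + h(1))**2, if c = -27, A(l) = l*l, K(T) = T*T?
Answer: 225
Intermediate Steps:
K(T) = T**2
h(V) = 11
A(l) = l**2
s = -26 (s = ((-1)**2)**2 - 27 = 1**2 - 27 = 1 - 27 = -26)
(s + h(1))**2 = (-26 + 11)**2 = (-15)**2 = 225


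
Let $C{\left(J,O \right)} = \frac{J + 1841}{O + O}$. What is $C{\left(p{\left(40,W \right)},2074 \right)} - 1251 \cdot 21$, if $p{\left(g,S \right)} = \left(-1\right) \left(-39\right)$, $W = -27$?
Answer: $- \frac{27242557}{1037} \approx -26271.0$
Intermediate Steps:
$p{\left(g,S \right)} = 39$
$C{\left(J,O \right)} = \frac{1841 + J}{2 O}$
$C{\left(p{\left(40,W \right)},2074 \right)} - 1251 \cdot 21 = \frac{1841 + 39}{2 \cdot 2074} - 1251 \cdot 21 = \frac{1}{2} \cdot \frac{1}{2074} \cdot 1880 - 26271 = \frac{470}{1037} - 26271 = - \frac{27242557}{1037}$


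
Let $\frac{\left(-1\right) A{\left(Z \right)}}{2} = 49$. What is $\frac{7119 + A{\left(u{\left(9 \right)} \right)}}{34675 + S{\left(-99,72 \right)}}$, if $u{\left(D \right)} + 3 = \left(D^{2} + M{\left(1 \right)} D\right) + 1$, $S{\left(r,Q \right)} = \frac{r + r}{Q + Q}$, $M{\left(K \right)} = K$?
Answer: $\frac{472}{2331} \approx 0.20249$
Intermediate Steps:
$S{\left(r,Q \right)} = \frac{r}{Q}$ ($S{\left(r,Q \right)} = \frac{2 r}{2 Q} = 2 r \frac{1}{2 Q} = \frac{r}{Q}$)
$u{\left(D \right)} = -2 + D + D^{2}$ ($u{\left(D \right)} = -3 + \left(\left(D^{2} + 1 D\right) + 1\right) = -3 + \left(\left(D^{2} + D\right) + 1\right) = -3 + \left(\left(D + D^{2}\right) + 1\right) = -3 + \left(1 + D + D^{2}\right) = -2 + D + D^{2}$)
$A{\left(Z \right)} = -98$ ($A{\left(Z \right)} = \left(-2\right) 49 = -98$)
$\frac{7119 + A{\left(u{\left(9 \right)} \right)}}{34675 + S{\left(-99,72 \right)}} = \frac{7119 - 98}{34675 - \frac{99}{72}} = \frac{7021}{34675 - \frac{11}{8}} = \frac{7021}{\frac{277389}{8}} = 7021 \cdot \frac{8}{277389} = \frac{472}{2331}$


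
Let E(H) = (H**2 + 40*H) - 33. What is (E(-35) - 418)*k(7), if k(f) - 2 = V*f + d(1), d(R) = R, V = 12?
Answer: -54462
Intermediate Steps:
E(H) = -33 + H**2 + 40*H
k(f) = 3 + 12*f (k(f) = 2 + (12*f + 1) = 2 + (1 + 12*f) = 3 + 12*f)
(E(-35) - 418)*k(7) = ((-33 + (-35)**2 + 40*(-35)) - 418)*(3 + 12*7) = ((-33 + 1225 - 1400) - 418)*(3 + 84) = (-208 - 418)*87 = -626*87 = -54462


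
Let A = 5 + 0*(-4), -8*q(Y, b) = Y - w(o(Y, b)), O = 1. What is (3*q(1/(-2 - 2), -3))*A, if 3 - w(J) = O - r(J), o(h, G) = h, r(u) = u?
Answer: 15/4 ≈ 3.7500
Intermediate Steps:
w(J) = 2 + J (w(J) = 3 - (1 - J) = 3 + (-1 + J) = 2 + J)
q(Y, b) = ¼ (q(Y, b) = -(Y - (2 + Y))/8 = -(Y + (-2 - Y))/8 = -⅛*(-2) = ¼)
A = 5 (A = 5 + 0 = 5)
(3*q(1/(-2 - 2), -3))*A = (3*(¼))*5 = (¾)*5 = 15/4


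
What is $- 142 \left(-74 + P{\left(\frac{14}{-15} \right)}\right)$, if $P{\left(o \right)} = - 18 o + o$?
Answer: $\frac{123824}{15} \approx 8254.9$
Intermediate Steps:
$P{\left(o \right)} = - 17 o$
$- 142 \left(-74 + P{\left(\frac{14}{-15} \right)}\right) = - 142 \left(-74 - 17 \frac{14}{-15}\right) = - 142 \left(-74 - 17 \cdot 14 \left(- \frac{1}{15}\right)\right) = - 142 \left(-74 - - \frac{238}{15}\right) = - 142 \left(-74 + \frac{238}{15}\right) = \left(-142\right) \left(- \frac{872}{15}\right) = \frac{123824}{15}$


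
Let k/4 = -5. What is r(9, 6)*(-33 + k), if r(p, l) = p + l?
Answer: -795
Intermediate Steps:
r(p, l) = l + p
k = -20 (k = 4*(-5) = -20)
r(9, 6)*(-33 + k) = (6 + 9)*(-33 - 20) = 15*(-53) = -795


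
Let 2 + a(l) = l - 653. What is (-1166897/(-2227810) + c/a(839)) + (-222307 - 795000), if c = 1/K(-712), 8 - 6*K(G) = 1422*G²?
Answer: -15030636240323271246919/14774934193154720 ≈ -1.0173e+6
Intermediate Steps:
a(l) = -655 + l (a(l) = -2 + (l - 653) = -2 + (-653 + l) = -655 + l)
K(G) = 4/3 - 237*G²
c = -3/360437180 (c = 1/(4/3 - 237*(-712)²) = 1/(4/3 - 237*506944) = 1/(4/3 - 120145728) = 1/(-360437180/3) = -3/360437180 ≈ -8.3232e-9)
(-1166897/(-2227810) + c/a(839)) + (-222307 - 795000) = (-1166897/(-2227810) - 3/(360437180*(-655 + 839))) + (-222307 - 795000) = (-1166897*(-1/2227810) - 3/360437180/184) - 1017307 = (1166897/2227810 - 3/360437180*1/184) - 1017307 = (1166897/2227810 - 3/66320441120) - 1017307 = 7738912377492121/14774934193154720 - 1017307 = -15030636240323271246919/14774934193154720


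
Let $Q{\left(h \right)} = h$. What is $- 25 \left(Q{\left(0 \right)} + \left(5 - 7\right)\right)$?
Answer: $50$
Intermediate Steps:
$- 25 \left(Q{\left(0 \right)} + \left(5 - 7\right)\right) = - 25 \left(0 + \left(5 - 7\right)\right) = - 25 \left(0 - 2\right) = \left(-25\right) \left(-2\right) = 50$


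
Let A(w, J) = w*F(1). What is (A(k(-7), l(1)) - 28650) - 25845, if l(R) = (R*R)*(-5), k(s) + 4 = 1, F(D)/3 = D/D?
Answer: -54504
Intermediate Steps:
F(D) = 3 (F(D) = 3*(D/D) = 3*1 = 3)
k(s) = -3 (k(s) = -4 + 1 = -3)
l(R) = -5*R**2 (l(R) = R**2*(-5) = -5*R**2)
A(w, J) = 3*w (A(w, J) = w*3 = 3*w)
(A(k(-7), l(1)) - 28650) - 25845 = (3*(-3) - 28650) - 25845 = (-9 - 28650) - 25845 = -28659 - 25845 = -54504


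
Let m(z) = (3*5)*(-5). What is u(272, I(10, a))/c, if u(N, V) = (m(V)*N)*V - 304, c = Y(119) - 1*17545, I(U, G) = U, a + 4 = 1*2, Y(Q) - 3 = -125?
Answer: 204304/17667 ≈ 11.564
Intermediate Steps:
Y(Q) = -122 (Y(Q) = 3 - 125 = -122)
a = -2 (a = -4 + 1*2 = -4 + 2 = -2)
c = -17667 (c = -122 - 1*17545 = -122 - 17545 = -17667)
m(z) = -75 (m(z) = 15*(-5) = -75)
u(N, V) = -304 - 75*N*V (u(N, V) = (-75*N)*V - 304 = -75*N*V - 304 = -304 - 75*N*V)
u(272, I(10, a))/c = (-304 - 75*272*10)/(-17667) = (-304 - 204000)*(-1/17667) = -204304*(-1/17667) = 204304/17667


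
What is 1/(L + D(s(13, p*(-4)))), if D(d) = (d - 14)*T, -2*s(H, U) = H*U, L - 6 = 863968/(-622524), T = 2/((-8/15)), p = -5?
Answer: 22233/12108362 ≈ 0.0018362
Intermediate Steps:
T = -15/4 (T = 2/((-8*1/15)) = 2/(-8/15) = 2*(-15/8) = -15/4 ≈ -3.7500)
L = 102542/22233 (L = 6 + 863968/(-622524) = 6 + 863968*(-1/622524) = 6 - 30856/22233 = 102542/22233 ≈ 4.6122)
s(H, U) = -H*U/2
D(d) = 105/2 - 15*d/4 (D(d) = (d - 14)*(-15/4) = (-14 + d)*(-15/4) = 105/2 - 15*d/4)
1/(L + D(s(13, p*(-4)))) = 1/(102542/22233 + (105/2 - (-15)*13*(-5*(-4))/8)) = 1/(102542/22233 + (105/2 - (-15)*13*20/8)) = 1/(102542/22233 + (105/2 - 15/4*(-130))) = 1/(102542/22233 + (105/2 + 975/2)) = 1/(102542/22233 + 540) = 1/(12108362/22233) = 22233/12108362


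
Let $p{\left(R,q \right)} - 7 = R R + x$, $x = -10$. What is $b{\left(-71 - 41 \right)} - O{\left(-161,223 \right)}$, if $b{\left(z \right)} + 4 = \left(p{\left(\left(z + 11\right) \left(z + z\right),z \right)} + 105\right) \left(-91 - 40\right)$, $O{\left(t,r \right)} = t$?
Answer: $-67051757461$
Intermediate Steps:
$p{\left(R,q \right)} = -3 + R^{2}$ ($p{\left(R,q \right)} = 7 + \left(R R - 10\right) = 7 + \left(R^{2} - 10\right) = 7 + \left(-10 + R^{2}\right) = -3 + R^{2}$)
$b{\left(z \right)} = -13366 - 524 z^{2} \left(11 + z\right)^{2}$ ($b{\left(z \right)} = -4 + \left(\left(-3 + \left(\left(z + 11\right) \left(z + z\right)\right)^{2}\right) + 105\right) \left(-91 - 40\right) = -4 + \left(\left(-3 + \left(\left(11 + z\right) 2 z\right)^{2}\right) + 105\right) \left(-131\right) = -4 + \left(\left(-3 + \left(2 z \left(11 + z\right)\right)^{2}\right) + 105\right) \left(-131\right) = -4 + \left(\left(-3 + 4 z^{2} \left(11 + z\right)^{2}\right) + 105\right) \left(-131\right) = -4 + \left(102 + 4 z^{2} \left(11 + z\right)^{2}\right) \left(-131\right) = -4 - \left(13362 + 524 z^{2} \left(11 + z\right)^{2}\right) = -13366 - 524 z^{2} \left(11 + z\right)^{2}$)
$b{\left(-71 - 41 \right)} - O{\left(-161,223 \right)} = \left(-13366 - 524 \left(-71 - 41\right)^{2} \left(11 - 112\right)^{2}\right) - -161 = \left(-13366 - 524 \left(-112\right)^{2} \left(11 - 112\right)^{2}\right) + 161 = \left(-13366 - 6573056 \left(-101\right)^{2}\right) + 161 = \left(-13366 - 6573056 \cdot 10201\right) + 161 = \left(-13366 - 67051744256\right) + 161 = -67051757622 + 161 = -67051757461$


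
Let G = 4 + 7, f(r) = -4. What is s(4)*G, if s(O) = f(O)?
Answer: -44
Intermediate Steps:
G = 11
s(O) = -4
s(4)*G = -4*11 = -44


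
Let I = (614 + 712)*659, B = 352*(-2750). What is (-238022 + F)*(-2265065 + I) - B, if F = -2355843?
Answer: 3608666365815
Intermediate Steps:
B = -968000
I = 873834 (I = 1326*659 = 873834)
(-238022 + F)*(-2265065 + I) - B = (-238022 - 2355843)*(-2265065 + 873834) - 1*(-968000) = -2593865*(-1391231) + 968000 = 3608665397815 + 968000 = 3608666365815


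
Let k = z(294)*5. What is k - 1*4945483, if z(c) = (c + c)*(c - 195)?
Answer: -4654423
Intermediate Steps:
z(c) = 2*c*(-195 + c) (z(c) = (2*c)*(-195 + c) = 2*c*(-195 + c))
k = 291060 (k = (2*294*(-195 + 294))*5 = (2*294*99)*5 = 58212*5 = 291060)
k - 1*4945483 = 291060 - 1*4945483 = 291060 - 4945483 = -4654423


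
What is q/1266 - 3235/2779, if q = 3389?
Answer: 5322521/3518214 ≈ 1.5128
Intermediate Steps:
q/1266 - 3235/2779 = 3389/1266 - 3235/2779 = 5322521/3518214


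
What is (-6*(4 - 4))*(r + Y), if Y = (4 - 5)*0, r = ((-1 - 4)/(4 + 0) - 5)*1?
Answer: 0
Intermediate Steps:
r = -25/4 (r = (-5/4 - 5)*1 = -25/4*1 = -25/4 ≈ -6.2500)
Y = 0 (Y = -1*0 = 0)
(-6*(4 - 4))*(r + Y) = (-6*(4 - 4))*(-25/4 + 0) = -6*0*(-25/4) = 0*(-25/4) = 0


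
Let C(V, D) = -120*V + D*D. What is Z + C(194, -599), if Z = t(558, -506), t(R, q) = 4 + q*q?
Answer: 591561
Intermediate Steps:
t(R, q) = 4 + q²
Z = 256040 (Z = 4 + (-506)² = 4 + 256036 = 256040)
C(V, D) = D² - 120*V (C(V, D) = -120*V + D² = D² - 120*V)
Z + C(194, -599) = 256040 + ((-599)² - 120*194) = 256040 + (358801 - 23280) = 256040 + 335521 = 591561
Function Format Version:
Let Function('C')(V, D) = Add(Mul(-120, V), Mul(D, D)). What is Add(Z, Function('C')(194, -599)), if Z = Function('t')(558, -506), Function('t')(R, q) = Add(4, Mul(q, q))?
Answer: 591561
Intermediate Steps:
Function('t')(R, q) = Add(4, Pow(q, 2))
Z = 256040 (Z = Add(4, Pow(-506, 2)) = Add(4, 256036) = 256040)
Function('C')(V, D) = Add(Pow(D, 2), Mul(-120, V)) (Function('C')(V, D) = Add(Mul(-120, V), Pow(D, 2)) = Add(Pow(D, 2), Mul(-120, V)))
Add(Z, Function('C')(194, -599)) = Add(256040, Add(Pow(-599, 2), Mul(-120, 194))) = Add(256040, Add(358801, -23280)) = Add(256040, 335521) = 591561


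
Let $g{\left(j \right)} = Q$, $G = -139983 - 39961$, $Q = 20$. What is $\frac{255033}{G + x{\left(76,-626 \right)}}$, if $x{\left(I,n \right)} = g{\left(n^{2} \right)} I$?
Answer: $- \frac{255033}{178424} \approx -1.4294$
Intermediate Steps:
$G = -179944$ ($G = -139983 - 39961 = -179944$)
$g{\left(j \right)} = 20$
$x{\left(I,n \right)} = 20 I$
$\frac{255033}{G + x{\left(76,-626 \right)}} = \frac{255033}{-179944 + 20 \cdot 76} = \frac{255033}{-179944 + 1520} = \frac{255033}{-178424} = 255033 \left(- \frac{1}{178424}\right) = - \frac{255033}{178424}$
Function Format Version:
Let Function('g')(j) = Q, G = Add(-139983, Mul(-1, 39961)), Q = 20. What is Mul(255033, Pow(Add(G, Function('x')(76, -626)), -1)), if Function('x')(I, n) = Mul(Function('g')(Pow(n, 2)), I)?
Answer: Rational(-255033, 178424) ≈ -1.4294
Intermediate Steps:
G = -179944 (G = Add(-139983, -39961) = -179944)
Function('g')(j) = 20
Function('x')(I, n) = Mul(20, I)
Mul(255033, Pow(Add(G, Function('x')(76, -626)), -1)) = Mul(255033, Pow(Add(-179944, Mul(20, 76)), -1)) = Mul(255033, Pow(Add(-179944, 1520), -1)) = Mul(255033, Pow(-178424, -1)) = Mul(255033, Rational(-1, 178424)) = Rational(-255033, 178424)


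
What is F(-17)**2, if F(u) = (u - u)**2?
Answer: 0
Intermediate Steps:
F(u) = 0 (F(u) = 0**2 = 0)
F(-17)**2 = 0**2 = 0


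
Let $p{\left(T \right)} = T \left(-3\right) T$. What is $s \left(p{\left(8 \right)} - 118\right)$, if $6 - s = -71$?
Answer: $-23870$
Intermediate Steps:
$s = 77$ ($s = 6 - -71 = 6 + 71 = 77$)
$p{\left(T \right)} = - 3 T^{2}$ ($p{\left(T \right)} = - 3 T T = - 3 T^{2}$)
$s \left(p{\left(8 \right)} - 118\right) = 77 \left(- 3 \cdot 8^{2} - 118\right) = 77 \left(\left(-3\right) 64 - 118\right) = 77 \left(-192 - 118\right) = 77 \left(-310\right) = -23870$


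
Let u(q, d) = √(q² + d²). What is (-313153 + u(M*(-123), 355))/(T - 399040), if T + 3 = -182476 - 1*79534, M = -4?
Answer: 313153/661053 - √368089/661053 ≈ 0.47280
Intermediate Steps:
u(q, d) = √(d² + q²)
T = -262013 (T = -3 + (-182476 - 1*79534) = -3 + (-182476 - 79534) = -3 - 262010 = -262013)
(-313153 + u(M*(-123), 355))/(T - 399040) = (-313153 + √(355² + (-4*(-123))²))/(-262013 - 399040) = (-313153 + √(126025 + 492²))/(-661053) = (-313153 + √(126025 + 242064))*(-1/661053) = (-313153 + √368089)*(-1/661053) = 313153/661053 - √368089/661053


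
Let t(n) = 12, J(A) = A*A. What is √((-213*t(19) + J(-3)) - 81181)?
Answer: 4*I*√5233 ≈ 289.36*I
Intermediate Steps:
J(A) = A²
√((-213*t(19) + J(-3)) - 81181) = √((-213*12 + (-3)²) - 81181) = √((-2556 + 9) - 81181) = √(-2547 - 81181) = √(-83728) = 4*I*√5233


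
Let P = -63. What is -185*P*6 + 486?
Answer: 70416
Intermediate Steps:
-185*P*6 + 486 = -(-11655)*6 + 486 = -185*(-378) + 486 = 69930 + 486 = 70416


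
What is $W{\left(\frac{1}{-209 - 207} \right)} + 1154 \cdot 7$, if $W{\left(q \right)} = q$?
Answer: $\frac{3360447}{416} \approx 8078.0$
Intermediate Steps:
$W{\left(\frac{1}{-209 - 207} \right)} + 1154 \cdot 7 = \frac{1}{-209 - 207} + 1154 \cdot 7 = \frac{1}{-416} + 8078 = - \frac{1}{416} + 8078 = \frac{3360447}{416}$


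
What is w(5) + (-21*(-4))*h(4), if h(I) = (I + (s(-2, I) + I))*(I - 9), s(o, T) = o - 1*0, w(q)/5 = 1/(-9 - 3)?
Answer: -30245/12 ≈ -2520.4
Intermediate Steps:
w(q) = -5/12 (w(q) = 5/(-9 - 3) = 5/(-12) = 5*(-1/12) = -5/12)
s(o, T) = o (s(o, T) = o + 0 = o)
h(I) = (-9 + I)*(-2 + 2*I) (h(I) = (I + (-2 + I))*(I - 9) = (-2 + 2*I)*(-9 + I) = (-9 + I)*(-2 + 2*I))
w(5) + (-21*(-4))*h(4) = -5/12 + (-21*(-4))*(18 - 20*4 + 2*4**2) = -5/12 + 84*(18 - 80 + 2*16) = -5/12 + 84*(18 - 80 + 32) = -5/12 + 84*(-30) = -5/12 - 2520 = -30245/12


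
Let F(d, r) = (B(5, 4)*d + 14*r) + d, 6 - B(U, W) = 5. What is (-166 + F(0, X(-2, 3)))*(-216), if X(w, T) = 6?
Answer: 17712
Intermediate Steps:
B(U, W) = 1 (B(U, W) = 6 - 1*5 = 6 - 5 = 1)
F(d, r) = 2*d + 14*r (F(d, r) = (1*d + 14*r) + d = (d + 14*r) + d = 2*d + 14*r)
(-166 + F(0, X(-2, 3)))*(-216) = (-166 + (2*0 + 14*6))*(-216) = (-166 + (0 + 84))*(-216) = (-166 + 84)*(-216) = -82*(-216) = 17712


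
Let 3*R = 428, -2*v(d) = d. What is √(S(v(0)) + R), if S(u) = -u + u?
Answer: 2*√321/3 ≈ 11.944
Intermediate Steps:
v(d) = -d/2
S(u) = 0
R = 428/3 (R = (⅓)*428 = 428/3 ≈ 142.67)
√(S(v(0)) + R) = √(0 + 428/3) = √(428/3) = 2*√321/3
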